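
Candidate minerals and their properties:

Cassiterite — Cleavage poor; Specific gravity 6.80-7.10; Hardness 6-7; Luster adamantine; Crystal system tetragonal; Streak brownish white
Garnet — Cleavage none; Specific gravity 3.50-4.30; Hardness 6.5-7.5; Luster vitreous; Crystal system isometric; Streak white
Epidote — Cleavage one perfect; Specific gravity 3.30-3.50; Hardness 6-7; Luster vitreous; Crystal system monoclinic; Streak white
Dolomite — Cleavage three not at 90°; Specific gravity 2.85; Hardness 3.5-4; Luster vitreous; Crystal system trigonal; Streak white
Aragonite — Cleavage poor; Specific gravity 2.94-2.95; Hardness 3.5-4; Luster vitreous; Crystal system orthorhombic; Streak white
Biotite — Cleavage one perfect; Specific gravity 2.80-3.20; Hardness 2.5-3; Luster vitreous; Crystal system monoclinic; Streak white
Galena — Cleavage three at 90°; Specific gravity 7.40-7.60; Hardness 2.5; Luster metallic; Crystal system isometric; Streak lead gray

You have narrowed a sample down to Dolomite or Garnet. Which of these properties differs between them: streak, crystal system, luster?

crystal system

Streak: both white — identical.
Crystal system: Dolomite trigonal, Garnet isometric — distinct.
Luster: both vitreous — identical.
Of the listed properties, crystal system is the one that separates them.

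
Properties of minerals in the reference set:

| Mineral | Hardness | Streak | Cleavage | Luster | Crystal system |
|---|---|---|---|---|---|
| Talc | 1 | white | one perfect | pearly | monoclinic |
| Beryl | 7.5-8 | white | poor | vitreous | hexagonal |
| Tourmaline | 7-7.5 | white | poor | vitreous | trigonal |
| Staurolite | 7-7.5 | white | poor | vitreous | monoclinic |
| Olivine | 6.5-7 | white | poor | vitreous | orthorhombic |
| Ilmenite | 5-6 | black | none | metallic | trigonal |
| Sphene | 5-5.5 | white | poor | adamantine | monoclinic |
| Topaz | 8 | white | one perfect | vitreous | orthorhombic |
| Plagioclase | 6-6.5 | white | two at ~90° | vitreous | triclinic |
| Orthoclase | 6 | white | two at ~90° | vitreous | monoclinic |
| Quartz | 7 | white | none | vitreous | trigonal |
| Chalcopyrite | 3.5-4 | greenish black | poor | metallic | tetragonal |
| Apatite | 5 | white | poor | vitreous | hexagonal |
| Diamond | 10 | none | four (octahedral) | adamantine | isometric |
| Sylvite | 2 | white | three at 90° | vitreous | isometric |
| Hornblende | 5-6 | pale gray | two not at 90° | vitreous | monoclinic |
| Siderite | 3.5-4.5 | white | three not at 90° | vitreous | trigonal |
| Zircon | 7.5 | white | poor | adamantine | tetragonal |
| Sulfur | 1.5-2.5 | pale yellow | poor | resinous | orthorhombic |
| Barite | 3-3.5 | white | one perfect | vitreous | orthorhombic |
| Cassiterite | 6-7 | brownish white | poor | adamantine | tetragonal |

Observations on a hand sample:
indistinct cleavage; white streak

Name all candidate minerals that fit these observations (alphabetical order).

Indistinct cleavage — leaves Beryl, Tourmaline, Staurolite, Olivine, Sphene, Chalcopyrite, Apatite, Zircon, Sulfur, Cassiterite.
White streak is inconsistent with Chalcopyrite, Sulfur, Cassiterite.
Remaining candidates: Apatite, Beryl, Olivine, Sphene, Staurolite, Tourmaline, Zircon.

Apatite, Beryl, Olivine, Sphene, Staurolite, Tourmaline, Zircon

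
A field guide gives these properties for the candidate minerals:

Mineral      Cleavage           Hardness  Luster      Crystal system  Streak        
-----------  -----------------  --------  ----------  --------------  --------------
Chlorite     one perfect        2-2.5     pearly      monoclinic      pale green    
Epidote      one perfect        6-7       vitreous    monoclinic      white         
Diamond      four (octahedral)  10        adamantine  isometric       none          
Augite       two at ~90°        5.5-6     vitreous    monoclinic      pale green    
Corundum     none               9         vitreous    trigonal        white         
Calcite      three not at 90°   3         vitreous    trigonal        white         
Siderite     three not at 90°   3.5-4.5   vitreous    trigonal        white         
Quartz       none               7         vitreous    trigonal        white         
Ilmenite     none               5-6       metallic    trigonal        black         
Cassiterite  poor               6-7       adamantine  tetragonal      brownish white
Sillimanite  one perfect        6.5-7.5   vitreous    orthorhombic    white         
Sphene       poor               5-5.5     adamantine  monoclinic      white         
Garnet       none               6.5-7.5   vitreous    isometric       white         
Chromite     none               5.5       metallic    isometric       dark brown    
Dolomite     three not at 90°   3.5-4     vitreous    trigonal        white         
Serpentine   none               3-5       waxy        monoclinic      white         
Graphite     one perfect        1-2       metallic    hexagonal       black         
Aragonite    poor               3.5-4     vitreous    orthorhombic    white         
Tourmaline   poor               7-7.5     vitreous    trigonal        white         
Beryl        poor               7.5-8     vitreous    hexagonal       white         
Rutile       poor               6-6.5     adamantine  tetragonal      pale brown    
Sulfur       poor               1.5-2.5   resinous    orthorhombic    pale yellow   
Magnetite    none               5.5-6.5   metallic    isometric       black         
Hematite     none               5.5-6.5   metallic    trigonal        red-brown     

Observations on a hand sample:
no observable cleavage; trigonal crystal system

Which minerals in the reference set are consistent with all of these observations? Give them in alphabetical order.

No observable cleavage: narrows the field to Corundum, Quartz, Ilmenite, Garnet, Chromite, Serpentine, Magnetite, Hematite.
Trigonal crystal system excludes Garnet, Chromite, Serpentine, Magnetite.
Remaining candidates: Corundum, Hematite, Ilmenite, Quartz.

Corundum, Hematite, Ilmenite, Quartz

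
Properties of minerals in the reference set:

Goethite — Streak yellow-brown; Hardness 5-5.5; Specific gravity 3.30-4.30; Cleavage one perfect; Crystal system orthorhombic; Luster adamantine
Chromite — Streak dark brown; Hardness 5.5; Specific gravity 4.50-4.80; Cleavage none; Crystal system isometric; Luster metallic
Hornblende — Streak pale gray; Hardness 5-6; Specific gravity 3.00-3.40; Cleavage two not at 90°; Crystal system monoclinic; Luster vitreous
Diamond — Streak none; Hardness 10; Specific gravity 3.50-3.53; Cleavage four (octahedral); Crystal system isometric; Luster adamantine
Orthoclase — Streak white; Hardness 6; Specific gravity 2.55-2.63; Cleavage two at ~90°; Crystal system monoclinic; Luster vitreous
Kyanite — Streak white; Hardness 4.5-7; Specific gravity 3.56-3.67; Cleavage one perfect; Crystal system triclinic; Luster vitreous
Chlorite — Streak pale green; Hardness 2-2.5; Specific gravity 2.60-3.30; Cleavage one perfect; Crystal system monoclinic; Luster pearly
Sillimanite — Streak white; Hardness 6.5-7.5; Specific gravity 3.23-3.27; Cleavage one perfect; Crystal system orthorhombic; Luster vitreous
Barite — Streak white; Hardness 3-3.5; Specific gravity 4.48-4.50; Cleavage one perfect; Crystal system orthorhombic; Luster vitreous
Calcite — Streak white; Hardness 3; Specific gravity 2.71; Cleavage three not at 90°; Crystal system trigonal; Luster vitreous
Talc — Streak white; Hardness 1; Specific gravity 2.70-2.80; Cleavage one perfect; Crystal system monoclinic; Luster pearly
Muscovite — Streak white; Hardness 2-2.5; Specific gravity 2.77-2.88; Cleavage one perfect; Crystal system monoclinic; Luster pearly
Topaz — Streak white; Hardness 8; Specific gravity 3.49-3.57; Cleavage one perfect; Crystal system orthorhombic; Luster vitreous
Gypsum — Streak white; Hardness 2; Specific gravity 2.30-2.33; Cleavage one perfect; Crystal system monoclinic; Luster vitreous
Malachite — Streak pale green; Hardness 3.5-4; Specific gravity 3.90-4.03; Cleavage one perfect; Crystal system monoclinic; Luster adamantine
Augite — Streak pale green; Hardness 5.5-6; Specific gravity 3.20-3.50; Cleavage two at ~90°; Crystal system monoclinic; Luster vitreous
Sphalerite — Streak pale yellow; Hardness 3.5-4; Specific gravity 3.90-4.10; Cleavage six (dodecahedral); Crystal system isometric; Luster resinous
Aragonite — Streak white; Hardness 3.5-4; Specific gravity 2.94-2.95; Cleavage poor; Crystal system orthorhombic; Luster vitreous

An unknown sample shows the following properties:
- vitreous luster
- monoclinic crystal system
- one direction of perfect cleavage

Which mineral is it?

Vitreous luster: narrows the field to Hornblende, Orthoclase, Kyanite, Sillimanite, Barite, Calcite, Topaz, Gypsum, Augite, Aragonite.
Monoclinic crystal system: Hornblende, Orthoclase, Gypsum, Augite remain.
One direction of perfect cleavage: narrows the field to Gypsum.
Only Gypsum satisfies all observations.

Gypsum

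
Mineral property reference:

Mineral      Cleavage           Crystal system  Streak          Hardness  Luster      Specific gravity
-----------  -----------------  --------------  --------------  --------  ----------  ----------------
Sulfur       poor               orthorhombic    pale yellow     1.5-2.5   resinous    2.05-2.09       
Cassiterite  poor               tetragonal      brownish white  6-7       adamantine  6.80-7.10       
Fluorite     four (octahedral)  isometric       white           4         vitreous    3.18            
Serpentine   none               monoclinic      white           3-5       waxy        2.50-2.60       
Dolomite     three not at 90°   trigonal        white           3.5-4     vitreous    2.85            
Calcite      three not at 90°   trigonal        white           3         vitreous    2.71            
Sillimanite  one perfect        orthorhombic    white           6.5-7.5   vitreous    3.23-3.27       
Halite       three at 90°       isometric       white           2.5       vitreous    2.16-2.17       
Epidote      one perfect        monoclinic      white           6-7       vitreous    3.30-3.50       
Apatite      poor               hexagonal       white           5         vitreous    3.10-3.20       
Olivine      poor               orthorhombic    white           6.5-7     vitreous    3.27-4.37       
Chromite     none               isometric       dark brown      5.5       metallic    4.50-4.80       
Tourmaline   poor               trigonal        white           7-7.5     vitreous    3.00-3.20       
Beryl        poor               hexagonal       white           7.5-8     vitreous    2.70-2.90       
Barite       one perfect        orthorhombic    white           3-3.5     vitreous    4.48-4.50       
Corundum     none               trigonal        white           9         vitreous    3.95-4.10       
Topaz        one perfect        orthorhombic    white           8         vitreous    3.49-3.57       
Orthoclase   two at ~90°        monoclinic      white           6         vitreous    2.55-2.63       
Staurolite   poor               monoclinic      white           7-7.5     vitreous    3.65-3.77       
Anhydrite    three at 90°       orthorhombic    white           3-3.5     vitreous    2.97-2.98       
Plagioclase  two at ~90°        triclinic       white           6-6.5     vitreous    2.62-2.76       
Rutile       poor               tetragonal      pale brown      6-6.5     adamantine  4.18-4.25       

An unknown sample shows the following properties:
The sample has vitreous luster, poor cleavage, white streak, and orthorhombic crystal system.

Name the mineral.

Olivine

Vitreous luster eliminates Sulfur, Cassiterite, Serpentine, Chromite, Rutile.
Poor cleavage — Apatite, Olivine, Tourmaline, Beryl, Staurolite remain.
White streak — no further eliminations.
Orthorhombic crystal system — leaves Olivine.
The only mineral consistent with every observation is Olivine.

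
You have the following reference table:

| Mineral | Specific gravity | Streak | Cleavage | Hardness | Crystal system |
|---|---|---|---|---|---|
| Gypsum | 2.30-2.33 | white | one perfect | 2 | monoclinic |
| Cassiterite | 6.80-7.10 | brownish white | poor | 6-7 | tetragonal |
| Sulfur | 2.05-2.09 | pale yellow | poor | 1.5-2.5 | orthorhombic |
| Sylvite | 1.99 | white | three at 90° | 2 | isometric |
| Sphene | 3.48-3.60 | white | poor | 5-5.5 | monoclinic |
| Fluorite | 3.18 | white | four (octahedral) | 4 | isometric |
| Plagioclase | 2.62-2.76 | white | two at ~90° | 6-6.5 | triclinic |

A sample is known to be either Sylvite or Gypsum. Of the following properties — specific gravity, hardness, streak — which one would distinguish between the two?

Specific gravity: Sylvite 1.99, Gypsum 2.30-2.33 — these differ.
Hardness: both 2 — shared.
Streak: both white — shared.
Only specific gravity differs between Sylvite and Gypsum among the listed tests.

specific gravity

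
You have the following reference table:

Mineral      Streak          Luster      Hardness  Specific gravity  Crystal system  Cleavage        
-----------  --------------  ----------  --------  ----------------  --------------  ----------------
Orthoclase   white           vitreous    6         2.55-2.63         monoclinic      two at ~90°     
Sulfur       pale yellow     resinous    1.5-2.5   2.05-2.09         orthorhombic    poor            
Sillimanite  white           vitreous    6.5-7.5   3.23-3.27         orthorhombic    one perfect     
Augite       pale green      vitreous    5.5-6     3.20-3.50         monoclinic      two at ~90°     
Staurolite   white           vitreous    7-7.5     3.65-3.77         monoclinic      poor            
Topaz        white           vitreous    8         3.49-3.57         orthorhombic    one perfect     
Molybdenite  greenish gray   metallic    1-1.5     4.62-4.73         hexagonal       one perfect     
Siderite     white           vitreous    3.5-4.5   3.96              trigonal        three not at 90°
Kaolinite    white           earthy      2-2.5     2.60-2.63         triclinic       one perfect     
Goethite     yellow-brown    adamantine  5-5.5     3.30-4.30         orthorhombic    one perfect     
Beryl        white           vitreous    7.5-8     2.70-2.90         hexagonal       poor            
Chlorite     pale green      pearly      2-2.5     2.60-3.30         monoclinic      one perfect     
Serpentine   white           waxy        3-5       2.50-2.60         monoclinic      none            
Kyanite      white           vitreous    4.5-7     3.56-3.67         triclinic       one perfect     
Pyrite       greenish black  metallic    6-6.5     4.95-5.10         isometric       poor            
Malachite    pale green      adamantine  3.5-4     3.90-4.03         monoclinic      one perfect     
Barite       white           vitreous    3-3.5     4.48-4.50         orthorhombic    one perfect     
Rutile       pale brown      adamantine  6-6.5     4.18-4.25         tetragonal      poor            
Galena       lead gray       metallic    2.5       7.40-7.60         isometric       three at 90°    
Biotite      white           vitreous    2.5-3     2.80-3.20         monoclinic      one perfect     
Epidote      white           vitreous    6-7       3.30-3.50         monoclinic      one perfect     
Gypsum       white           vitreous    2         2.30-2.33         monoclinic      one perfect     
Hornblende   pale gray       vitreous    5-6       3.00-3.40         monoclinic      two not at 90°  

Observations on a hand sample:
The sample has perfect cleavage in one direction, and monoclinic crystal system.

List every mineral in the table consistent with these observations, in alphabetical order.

Biotite, Chlorite, Epidote, Gypsum, Malachite

Perfect cleavage in one direction — narrows the field to Sillimanite, Topaz, Molybdenite, Kaolinite, Goethite, Chlorite, Kyanite, Malachite, Barite, Biotite, Epidote, Gypsum.
Monoclinic crystal system — Chlorite, Malachite, Biotite, Epidote, Gypsum remain.
Remaining candidates: Biotite, Chlorite, Epidote, Gypsum, Malachite.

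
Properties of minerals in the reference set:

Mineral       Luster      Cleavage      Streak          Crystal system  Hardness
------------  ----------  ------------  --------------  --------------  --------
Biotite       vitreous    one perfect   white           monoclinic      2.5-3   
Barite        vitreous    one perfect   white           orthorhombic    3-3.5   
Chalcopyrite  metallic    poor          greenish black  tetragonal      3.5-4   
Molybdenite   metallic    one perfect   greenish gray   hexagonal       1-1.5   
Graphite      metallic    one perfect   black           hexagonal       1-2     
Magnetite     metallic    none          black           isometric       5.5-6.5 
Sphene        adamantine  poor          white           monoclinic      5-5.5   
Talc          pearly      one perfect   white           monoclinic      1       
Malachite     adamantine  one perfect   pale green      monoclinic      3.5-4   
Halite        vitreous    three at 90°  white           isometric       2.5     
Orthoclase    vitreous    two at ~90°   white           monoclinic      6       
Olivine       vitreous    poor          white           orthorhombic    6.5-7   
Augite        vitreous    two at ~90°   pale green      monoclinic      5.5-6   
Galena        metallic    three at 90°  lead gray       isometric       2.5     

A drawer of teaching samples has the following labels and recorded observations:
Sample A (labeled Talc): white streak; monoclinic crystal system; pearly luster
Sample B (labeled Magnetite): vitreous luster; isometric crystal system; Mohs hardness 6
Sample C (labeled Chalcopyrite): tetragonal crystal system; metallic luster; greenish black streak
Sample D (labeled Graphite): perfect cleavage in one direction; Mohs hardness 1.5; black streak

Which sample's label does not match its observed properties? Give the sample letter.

Sample A: observations are consistent with Talc.
Sample B: Magnetite has metallic luster, but the record shows vitreous luster — this label is wrong.
Sample C: observations are consistent with Chalcopyrite.
Sample D: observations are consistent with Graphite.
Only sample B is inconsistent with its label.

B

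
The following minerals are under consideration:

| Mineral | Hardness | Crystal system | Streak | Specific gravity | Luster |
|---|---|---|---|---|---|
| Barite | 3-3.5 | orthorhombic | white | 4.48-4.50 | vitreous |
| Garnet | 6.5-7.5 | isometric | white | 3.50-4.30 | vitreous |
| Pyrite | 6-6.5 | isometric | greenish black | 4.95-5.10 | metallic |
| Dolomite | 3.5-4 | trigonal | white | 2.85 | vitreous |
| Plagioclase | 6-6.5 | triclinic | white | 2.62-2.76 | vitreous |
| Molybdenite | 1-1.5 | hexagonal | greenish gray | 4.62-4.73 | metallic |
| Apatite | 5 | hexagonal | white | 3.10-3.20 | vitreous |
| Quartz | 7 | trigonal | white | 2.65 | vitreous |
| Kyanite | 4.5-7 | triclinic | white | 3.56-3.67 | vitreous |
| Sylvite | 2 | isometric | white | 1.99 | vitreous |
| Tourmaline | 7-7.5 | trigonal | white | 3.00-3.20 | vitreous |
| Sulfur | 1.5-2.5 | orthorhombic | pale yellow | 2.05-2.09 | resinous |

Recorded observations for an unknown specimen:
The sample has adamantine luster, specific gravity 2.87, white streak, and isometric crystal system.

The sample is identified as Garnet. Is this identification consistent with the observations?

Adamantine luster — Garnet has vitreous luster; a mismatch.
Specific gravity 2.87 — Garnet has SG 3.50-4.30; a mismatch.
White streak — fits Garnet (white streak).
Isometric crystal system — fits Garnet (isometric system).
2 of the observed properties are inconsistent with Garnet.

Inconsistent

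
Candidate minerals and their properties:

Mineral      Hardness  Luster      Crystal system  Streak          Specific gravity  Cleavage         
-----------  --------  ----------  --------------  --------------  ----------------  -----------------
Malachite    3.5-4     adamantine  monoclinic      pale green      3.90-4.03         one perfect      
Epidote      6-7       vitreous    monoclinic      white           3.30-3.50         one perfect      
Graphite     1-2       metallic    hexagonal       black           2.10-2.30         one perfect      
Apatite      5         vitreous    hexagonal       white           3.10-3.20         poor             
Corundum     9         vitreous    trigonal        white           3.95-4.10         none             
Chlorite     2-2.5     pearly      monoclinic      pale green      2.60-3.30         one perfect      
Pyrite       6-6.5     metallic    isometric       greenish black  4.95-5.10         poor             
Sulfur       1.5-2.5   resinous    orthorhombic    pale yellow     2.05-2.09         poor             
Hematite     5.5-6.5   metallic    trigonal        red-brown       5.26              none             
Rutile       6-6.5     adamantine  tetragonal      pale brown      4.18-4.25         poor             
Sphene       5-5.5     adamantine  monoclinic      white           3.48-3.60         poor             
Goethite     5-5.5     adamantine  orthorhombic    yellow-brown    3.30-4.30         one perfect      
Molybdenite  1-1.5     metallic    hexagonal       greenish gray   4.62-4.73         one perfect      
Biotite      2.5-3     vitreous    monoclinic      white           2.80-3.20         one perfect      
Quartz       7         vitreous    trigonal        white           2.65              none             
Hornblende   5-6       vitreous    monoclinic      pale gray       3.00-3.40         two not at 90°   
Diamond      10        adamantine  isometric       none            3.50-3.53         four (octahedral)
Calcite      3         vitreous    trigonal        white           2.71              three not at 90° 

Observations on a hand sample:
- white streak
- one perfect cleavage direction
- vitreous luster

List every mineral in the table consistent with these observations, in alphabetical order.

White streak — Epidote, Apatite, Corundum, Sphene, Biotite, Quartz, Calcite remain.
One perfect cleavage direction — leaves Epidote, Biotite.
Vitreous luster — consistent with all remaining minerals.
Consistent with every observation: Biotite, Epidote.

Biotite, Epidote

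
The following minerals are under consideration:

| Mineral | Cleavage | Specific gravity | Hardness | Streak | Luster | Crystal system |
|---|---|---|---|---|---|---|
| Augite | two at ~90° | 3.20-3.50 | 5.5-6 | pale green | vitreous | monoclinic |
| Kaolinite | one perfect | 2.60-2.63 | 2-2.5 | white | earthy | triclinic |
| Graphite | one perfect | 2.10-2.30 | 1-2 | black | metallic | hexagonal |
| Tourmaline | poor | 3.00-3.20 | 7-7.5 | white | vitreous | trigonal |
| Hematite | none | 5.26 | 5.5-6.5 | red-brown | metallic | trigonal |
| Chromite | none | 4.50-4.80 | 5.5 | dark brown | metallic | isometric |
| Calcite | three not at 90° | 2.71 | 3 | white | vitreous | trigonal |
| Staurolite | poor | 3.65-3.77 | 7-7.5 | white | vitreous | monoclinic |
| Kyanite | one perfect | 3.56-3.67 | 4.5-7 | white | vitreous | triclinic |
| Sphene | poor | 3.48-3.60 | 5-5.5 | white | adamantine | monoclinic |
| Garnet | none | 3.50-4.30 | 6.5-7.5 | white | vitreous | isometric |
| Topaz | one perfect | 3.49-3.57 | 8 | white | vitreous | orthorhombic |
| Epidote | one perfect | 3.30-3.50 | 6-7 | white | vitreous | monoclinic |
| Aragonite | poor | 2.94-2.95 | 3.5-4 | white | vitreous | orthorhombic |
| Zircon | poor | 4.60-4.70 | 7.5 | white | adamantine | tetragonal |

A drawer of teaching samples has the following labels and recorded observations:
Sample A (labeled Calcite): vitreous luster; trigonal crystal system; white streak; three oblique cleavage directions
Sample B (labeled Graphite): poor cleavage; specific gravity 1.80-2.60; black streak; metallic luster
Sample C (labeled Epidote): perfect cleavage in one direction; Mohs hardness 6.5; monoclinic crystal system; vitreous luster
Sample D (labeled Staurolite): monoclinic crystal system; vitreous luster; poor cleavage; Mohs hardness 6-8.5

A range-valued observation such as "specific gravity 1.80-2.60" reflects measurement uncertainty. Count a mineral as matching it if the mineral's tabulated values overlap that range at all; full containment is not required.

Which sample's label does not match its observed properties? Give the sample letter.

B

Sample A: nothing contradicts Calcite.
Sample B: Graphite has cleavage one perfect, but the record shows poor cleavage — this label is wrong.
Sample C: nothing contradicts Epidote.
Sample D: nothing contradicts Staurolite.
Only sample B is inconsistent with its label.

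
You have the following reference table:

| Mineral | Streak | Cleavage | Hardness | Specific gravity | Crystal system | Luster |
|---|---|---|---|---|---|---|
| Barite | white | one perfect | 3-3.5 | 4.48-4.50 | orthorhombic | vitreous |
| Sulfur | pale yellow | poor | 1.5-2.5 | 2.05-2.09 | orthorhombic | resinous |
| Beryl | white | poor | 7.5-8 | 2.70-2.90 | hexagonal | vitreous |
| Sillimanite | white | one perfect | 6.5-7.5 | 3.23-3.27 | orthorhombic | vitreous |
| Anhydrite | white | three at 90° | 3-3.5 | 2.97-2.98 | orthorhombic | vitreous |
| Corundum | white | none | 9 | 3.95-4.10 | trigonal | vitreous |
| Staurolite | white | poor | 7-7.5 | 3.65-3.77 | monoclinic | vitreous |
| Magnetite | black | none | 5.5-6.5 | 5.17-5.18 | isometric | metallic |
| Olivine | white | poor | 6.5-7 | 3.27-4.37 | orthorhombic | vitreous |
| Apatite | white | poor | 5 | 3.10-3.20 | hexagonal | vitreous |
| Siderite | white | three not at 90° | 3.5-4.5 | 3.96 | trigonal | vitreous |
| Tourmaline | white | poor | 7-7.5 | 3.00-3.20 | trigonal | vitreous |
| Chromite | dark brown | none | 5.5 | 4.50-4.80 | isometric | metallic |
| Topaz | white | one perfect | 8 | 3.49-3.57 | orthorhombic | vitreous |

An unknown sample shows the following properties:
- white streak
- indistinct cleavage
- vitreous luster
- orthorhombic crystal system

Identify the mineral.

Olivine

White streak rules out Sulfur, Magnetite, Chromite.
Indistinct cleavage: narrows the field to Beryl, Staurolite, Olivine, Apatite, Tourmaline.
Vitreous luster: consistent with all remaining minerals.
Orthorhombic crystal system: narrows the field to Olivine.
Only Olivine satisfies all observations.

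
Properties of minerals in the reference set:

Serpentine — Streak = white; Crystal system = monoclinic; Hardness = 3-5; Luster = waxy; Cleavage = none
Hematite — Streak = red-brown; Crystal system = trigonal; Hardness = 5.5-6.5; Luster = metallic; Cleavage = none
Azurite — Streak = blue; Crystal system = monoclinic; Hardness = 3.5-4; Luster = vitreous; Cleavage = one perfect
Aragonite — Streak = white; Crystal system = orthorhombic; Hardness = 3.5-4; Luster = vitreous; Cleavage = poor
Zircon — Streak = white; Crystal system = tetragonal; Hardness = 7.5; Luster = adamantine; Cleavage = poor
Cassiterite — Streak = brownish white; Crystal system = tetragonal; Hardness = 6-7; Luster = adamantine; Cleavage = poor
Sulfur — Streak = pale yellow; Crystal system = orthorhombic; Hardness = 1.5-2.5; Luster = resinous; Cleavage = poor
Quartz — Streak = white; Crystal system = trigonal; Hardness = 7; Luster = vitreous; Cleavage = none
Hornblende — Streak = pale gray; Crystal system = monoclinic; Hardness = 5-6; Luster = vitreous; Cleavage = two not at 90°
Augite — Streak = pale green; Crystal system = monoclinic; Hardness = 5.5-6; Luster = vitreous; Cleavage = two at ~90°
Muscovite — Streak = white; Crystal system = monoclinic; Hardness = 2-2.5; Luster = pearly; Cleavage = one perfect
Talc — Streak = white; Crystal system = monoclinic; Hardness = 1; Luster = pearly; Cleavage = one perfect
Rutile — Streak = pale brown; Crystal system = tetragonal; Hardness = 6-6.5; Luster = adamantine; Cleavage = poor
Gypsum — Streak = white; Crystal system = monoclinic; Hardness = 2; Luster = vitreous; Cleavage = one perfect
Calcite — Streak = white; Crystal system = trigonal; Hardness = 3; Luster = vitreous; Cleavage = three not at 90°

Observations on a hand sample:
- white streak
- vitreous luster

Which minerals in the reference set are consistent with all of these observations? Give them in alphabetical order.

Aragonite, Calcite, Gypsum, Quartz

White streak: narrows the field to Serpentine, Aragonite, Zircon, Quartz, Muscovite, Talc, Gypsum, Calcite.
Vitreous luster is inconsistent with Serpentine, Zircon, Muscovite, Talc.
Consistent with every observation: Aragonite, Calcite, Gypsum, Quartz.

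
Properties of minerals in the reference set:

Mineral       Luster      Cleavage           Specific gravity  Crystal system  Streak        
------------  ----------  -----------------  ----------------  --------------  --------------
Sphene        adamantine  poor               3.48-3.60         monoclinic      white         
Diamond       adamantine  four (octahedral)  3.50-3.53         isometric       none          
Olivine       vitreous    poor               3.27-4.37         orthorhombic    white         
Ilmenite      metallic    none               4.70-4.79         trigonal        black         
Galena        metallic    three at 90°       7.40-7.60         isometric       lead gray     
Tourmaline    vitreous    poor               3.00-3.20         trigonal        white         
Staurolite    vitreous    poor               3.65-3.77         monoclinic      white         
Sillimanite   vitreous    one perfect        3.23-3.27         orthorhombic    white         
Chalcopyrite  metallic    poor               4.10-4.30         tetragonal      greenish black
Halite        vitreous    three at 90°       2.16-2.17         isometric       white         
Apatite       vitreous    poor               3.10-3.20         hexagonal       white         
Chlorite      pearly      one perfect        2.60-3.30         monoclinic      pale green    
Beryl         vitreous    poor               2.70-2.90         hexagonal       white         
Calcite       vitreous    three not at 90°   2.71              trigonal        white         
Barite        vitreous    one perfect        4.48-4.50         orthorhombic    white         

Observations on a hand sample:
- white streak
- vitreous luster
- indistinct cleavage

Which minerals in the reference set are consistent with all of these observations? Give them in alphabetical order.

Apatite, Beryl, Olivine, Staurolite, Tourmaline

White streak rules out Diamond, Ilmenite, Galena, Chalcopyrite, Chlorite.
Vitreous luster is inconsistent with Sphene.
Indistinct cleavage eliminates Sillimanite, Halite, Calcite, Barite.
Remaining candidates: Apatite, Beryl, Olivine, Staurolite, Tourmaline.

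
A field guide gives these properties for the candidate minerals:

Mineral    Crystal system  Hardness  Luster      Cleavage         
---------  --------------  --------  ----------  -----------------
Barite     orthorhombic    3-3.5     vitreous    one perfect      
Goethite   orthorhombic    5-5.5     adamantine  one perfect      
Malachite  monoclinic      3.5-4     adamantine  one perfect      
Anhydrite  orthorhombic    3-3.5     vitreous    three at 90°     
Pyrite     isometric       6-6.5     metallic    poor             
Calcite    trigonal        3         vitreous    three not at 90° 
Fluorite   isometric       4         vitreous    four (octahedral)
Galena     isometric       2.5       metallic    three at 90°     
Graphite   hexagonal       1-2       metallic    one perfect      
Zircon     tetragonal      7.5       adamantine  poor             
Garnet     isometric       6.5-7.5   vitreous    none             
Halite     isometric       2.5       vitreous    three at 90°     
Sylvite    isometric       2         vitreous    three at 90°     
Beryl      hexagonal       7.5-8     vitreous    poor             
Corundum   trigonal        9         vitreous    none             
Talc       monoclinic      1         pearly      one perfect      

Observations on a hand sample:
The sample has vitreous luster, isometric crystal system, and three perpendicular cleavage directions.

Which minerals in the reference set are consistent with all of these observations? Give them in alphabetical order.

Vitreous luster — leaves Barite, Anhydrite, Calcite, Fluorite, Garnet, Halite, Sylvite, Beryl, Corundum.
Isometric crystal system — leaves Fluorite, Garnet, Halite, Sylvite.
Three perpendicular cleavage directions excludes Fluorite, Garnet.
Consistent with every observation: Halite, Sylvite.

Halite, Sylvite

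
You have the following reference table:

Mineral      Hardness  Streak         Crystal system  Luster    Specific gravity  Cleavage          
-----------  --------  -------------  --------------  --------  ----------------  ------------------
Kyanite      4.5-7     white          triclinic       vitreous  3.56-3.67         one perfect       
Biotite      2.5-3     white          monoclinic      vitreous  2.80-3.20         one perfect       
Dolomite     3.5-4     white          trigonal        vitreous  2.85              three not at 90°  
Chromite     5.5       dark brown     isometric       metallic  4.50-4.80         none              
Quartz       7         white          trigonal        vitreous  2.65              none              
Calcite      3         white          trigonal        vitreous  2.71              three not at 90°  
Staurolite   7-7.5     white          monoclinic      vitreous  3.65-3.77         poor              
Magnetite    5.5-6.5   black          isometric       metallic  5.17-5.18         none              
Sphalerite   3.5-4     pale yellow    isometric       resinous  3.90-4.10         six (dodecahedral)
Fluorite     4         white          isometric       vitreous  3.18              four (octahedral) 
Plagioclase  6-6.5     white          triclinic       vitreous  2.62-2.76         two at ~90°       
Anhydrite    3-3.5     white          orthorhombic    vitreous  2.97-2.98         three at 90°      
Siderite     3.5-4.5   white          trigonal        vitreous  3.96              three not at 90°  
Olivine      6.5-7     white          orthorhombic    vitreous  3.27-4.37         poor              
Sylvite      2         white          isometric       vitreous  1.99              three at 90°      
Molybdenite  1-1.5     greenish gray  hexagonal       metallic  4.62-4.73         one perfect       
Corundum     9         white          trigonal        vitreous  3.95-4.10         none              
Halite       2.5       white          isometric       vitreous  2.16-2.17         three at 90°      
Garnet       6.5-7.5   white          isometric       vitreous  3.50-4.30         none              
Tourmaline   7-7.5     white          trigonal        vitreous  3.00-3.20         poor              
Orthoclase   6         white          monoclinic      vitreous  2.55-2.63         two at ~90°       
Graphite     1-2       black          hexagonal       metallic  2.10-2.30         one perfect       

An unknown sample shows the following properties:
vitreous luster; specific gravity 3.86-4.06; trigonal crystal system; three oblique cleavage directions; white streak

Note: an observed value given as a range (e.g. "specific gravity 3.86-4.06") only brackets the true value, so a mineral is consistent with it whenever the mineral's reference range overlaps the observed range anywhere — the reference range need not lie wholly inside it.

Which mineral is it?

Siderite

Vitreous luster is inconsistent with Chromite, Magnetite, Sphalerite, Molybdenite, Graphite.
Specific gravity 3.86-4.06: narrows the field to Siderite, Olivine, Corundum, Garnet.
Trigonal crystal system eliminates Olivine, Garnet.
Three oblique cleavage directions is inconsistent with Corundum.
White streak: consistent with all remaining minerals.
Only Siderite satisfies all observations.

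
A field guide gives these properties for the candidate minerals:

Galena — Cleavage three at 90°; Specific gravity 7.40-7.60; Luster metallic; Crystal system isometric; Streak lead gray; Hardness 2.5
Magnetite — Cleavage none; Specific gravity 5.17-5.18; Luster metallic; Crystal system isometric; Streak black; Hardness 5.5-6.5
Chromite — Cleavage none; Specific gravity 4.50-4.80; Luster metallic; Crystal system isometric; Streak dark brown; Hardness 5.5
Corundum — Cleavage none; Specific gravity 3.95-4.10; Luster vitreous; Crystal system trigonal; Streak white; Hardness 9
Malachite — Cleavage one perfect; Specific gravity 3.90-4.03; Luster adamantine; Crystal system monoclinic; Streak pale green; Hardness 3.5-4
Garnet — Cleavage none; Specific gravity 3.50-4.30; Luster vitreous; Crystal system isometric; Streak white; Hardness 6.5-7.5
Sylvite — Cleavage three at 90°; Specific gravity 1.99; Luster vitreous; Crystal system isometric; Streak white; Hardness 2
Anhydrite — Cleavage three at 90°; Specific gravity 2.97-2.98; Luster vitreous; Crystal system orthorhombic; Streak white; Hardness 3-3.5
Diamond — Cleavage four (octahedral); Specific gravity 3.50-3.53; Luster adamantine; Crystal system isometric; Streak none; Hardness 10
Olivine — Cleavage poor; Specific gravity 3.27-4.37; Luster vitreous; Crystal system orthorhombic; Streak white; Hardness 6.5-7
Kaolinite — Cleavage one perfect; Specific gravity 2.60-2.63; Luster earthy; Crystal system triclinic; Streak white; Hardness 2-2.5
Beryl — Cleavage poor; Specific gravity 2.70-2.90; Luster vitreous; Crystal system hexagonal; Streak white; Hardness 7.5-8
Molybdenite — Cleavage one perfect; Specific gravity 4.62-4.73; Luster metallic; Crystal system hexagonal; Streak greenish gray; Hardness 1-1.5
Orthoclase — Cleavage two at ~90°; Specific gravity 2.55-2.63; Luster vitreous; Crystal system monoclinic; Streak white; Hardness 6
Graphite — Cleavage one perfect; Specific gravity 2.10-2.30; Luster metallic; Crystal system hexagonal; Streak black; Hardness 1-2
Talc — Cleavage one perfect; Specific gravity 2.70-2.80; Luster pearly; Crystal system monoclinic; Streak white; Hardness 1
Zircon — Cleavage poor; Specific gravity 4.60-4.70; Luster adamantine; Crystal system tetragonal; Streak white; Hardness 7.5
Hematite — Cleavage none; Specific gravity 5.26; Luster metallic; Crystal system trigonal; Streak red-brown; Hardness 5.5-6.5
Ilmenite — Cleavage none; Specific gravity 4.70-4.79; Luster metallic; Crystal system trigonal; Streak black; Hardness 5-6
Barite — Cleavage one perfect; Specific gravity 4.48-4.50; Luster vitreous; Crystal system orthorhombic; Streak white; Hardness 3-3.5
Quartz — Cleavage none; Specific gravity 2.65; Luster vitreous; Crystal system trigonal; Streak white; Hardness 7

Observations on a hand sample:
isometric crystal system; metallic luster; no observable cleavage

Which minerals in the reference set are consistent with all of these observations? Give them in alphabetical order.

Isometric crystal system — only Galena, Magnetite, Chromite, Garnet, Sylvite, Diamond remain.
Metallic luster is inconsistent with Garnet, Sylvite, Diamond.
No observable cleavage rules out Galena.
Remaining candidates: Chromite, Magnetite.

Chromite, Magnetite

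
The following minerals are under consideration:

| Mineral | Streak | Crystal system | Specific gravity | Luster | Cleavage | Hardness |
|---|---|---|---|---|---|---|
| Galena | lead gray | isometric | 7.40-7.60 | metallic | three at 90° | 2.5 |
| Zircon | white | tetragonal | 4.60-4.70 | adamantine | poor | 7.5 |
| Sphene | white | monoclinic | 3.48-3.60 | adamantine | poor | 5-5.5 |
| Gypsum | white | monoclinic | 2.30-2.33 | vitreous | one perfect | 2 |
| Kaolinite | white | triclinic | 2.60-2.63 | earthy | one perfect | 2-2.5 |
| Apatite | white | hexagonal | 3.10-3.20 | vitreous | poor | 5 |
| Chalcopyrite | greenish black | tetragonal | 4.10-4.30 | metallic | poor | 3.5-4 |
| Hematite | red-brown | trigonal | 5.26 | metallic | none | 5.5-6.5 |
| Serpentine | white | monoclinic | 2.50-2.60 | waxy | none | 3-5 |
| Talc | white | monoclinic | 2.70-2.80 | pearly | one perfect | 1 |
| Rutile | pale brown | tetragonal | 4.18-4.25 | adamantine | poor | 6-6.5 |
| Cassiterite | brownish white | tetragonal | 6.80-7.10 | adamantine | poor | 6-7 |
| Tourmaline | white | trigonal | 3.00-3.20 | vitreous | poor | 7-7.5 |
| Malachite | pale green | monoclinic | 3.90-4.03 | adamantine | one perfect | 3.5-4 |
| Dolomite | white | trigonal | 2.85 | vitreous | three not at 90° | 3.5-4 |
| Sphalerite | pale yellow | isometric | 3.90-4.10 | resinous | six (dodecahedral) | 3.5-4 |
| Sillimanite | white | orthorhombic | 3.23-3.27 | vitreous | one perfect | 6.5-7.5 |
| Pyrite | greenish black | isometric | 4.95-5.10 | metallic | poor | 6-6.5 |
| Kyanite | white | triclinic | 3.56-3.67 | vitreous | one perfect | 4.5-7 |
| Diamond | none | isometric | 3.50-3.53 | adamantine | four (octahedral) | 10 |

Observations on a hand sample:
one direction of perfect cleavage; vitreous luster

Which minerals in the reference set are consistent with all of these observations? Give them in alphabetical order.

One direction of perfect cleavage: narrows the field to Gypsum, Kaolinite, Talc, Malachite, Sillimanite, Kyanite.
Vitreous luster eliminates Kaolinite, Talc, Malachite.
The minerals that satisfy all observations are Gypsum, Kyanite, Sillimanite.

Gypsum, Kyanite, Sillimanite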